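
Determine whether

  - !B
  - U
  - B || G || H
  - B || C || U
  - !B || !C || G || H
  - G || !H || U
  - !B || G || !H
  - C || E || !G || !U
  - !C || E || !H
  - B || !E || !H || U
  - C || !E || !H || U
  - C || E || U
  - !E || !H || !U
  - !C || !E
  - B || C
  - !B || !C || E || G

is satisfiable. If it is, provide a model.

Unit clause (!B) forces B = False.
Unit clause (U) forces U = True.
In (B || C) only C is left, so C = True.
In (!C || !E) only !E is left, so E = False.
In (!C || E || !H) only !H is left, so H = False.
In (B || G || H) only G is left, so G = True.
All clauses satisfied.

G = True; B = False; E = False; U = True; C = True; H = False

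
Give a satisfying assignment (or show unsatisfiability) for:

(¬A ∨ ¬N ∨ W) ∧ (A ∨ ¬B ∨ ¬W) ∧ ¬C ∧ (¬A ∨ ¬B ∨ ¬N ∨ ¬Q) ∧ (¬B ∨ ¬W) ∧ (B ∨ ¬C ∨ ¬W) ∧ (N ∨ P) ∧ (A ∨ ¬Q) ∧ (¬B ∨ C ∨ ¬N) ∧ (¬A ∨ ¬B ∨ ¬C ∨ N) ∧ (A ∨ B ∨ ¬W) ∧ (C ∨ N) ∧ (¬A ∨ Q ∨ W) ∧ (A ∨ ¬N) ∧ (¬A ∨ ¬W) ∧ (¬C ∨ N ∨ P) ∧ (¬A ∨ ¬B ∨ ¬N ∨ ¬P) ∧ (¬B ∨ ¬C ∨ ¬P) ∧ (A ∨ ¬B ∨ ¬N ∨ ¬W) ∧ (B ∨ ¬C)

Unsatisfiable — no assignment works.

Case C = True:
  Clause (¬C) is falsified — contradiction.
Case C = False:
  (C ∨ N) forces N = True.
  (¬B ∨ C ∨ ¬N) forces B = False.
  (A ∨ ¬N) forces A = True.
  (¬A ∨ ¬N ∨ W) forces W = True.
  Clause (¬A ∨ ¬W) is falsified — contradiction.
Both cases fail, so the formula is unsatisfiable.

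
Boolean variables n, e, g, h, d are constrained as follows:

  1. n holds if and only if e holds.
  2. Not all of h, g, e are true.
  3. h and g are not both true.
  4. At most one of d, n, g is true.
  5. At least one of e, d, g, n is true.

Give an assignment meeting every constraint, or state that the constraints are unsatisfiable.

n = False, e = False, g = True, h = False, d = False

  (1) n=F, e=F — same ✓
  (2) {h, g, e}: 1/3 true — not all ✓
  (3) h=F, g=T — not both ✓
  (4) {d, n, g}: 1 true — at most one ✓
  (5) {e, d, g, n}: 1 true — at least one ✓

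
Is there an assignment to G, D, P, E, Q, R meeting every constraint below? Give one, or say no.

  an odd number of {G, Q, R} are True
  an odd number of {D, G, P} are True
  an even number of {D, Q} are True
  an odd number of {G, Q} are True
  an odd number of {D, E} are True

G = False; D = True; P = False; E = False; Q = True; R = False

{G, Q, R}: 1 true → odd ✓
{D, G, P}: 1 true → odd ✓
{D, Q}: 2 true → even ✓
{G, Q}: 1 true → odd ✓
{D, E}: 1 true → odd ✓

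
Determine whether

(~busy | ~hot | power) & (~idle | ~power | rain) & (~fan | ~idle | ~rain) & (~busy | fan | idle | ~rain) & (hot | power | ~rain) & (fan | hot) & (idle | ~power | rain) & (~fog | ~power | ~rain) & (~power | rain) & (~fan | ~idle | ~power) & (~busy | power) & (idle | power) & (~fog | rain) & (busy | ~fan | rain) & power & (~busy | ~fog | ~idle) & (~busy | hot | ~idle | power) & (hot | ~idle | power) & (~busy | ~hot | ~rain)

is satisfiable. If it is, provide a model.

Unit clause (power) forces power = True.
In (~power | rain) only rain is left, so rain = True.
In (~fog | ~power | ~rain) only ~fog is left, so fog = False.
Set hot = False.
  then (fan | hot) forces fan = True.
  then (~fan | ~idle | ~power) forces idle = False.
Set busy = False.
All clauses satisfied.

hot: False, idle: False, fan: True, busy: False, fog: False, rain: True, power: True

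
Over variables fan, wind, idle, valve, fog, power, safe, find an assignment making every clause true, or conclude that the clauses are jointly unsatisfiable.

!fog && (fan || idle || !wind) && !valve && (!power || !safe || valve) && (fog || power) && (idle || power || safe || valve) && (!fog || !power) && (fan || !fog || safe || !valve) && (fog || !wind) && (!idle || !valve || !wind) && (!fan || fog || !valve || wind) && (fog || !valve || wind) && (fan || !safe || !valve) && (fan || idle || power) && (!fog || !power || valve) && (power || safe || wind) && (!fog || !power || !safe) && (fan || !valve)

fan = True; wind = False; idle = False; valve = False; fog = False; power = True; safe = False

Unit clause (!fog) forces fog = False.
Unit clause (!valve) forces valve = False.
In (fog || power) only power is left, so power = True.
In (fog || !wind) only !wind is left, so wind = False.
In (!power || !safe || valve) only !safe is left, so safe = False.
Set fan = True.
Set idle = False.
All clauses satisfied.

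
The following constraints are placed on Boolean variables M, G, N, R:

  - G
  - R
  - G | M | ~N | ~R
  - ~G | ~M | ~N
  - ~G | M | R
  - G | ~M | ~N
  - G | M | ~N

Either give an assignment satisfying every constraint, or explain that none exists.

Unit clause (G) forces G = True.
Unit clause (R) forces R = True.
Set M = False.
Set N = False.
Check each clause:
  (G): G holds.
  (R): R holds.
  (G | M | ~N | ~R): G holds.
  (~G | ~M | ~N): ~M holds.
  (~G | M | R): R holds.
  (G | ~M | ~N): G holds.
  (G | M | ~N): G holds.
All clauses satisfied.

M=F; G=T; N=F; R=T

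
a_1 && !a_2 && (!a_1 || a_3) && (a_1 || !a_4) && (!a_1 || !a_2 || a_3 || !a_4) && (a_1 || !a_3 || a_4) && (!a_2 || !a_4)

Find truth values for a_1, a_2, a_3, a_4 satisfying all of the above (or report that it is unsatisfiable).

a_1=T; a_2=F; a_3=T; a_4=F

Unit clause (a_1) forces a_1 = True.
Unit clause (!a_2) forces a_2 = False.
In (!a_1 || a_3) only a_3 is left, so a_3 = True.
Set a_4 = False.
Check each clause:
  (a_1): a_1 holds.
  (!a_2): !a_2 holds.
  (!a_1 || a_3): a_3 holds.
  (a_1 || !a_4): a_1 holds.
  (!a_1 || !a_2 || a_3 || !a_4): !a_2 holds.
  (a_1 || !a_3 || a_4): a_1 holds.
  (!a_2 || !a_4): !a_2 holds.
All clauses satisfied.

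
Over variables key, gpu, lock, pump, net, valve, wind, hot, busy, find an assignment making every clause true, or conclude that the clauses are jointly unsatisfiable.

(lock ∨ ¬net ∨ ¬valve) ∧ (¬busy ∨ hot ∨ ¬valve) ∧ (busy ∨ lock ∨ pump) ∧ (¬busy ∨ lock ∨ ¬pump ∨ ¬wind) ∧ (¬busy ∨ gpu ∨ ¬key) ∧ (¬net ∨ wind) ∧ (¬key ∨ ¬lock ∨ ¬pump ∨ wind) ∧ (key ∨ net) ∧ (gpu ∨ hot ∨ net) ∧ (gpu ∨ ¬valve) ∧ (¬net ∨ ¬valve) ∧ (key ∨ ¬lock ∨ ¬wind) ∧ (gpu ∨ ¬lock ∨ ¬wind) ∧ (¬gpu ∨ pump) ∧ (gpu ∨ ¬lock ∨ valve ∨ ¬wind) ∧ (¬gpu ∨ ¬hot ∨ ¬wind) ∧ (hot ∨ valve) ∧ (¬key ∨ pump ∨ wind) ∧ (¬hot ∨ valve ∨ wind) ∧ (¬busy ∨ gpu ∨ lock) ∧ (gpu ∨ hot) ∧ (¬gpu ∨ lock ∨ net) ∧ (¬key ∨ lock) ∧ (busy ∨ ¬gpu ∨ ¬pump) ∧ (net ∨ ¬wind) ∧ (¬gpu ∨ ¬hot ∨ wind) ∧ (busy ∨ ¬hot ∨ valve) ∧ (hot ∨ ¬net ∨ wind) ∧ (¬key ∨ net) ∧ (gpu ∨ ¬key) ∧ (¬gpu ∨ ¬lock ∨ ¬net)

The formula is unsatisfiable.

Case net = True:
  (¬net ∨ wind) forces wind = True.
  (¬net ∨ ¬valve) forces valve = False.
  (hot ∨ valve) forces hot = True.
  (¬gpu ∨ ¬hot ∨ ¬wind) forces gpu = False.
  (gpu ∨ ¬lock ∨ ¬wind) forces lock = False.
  (¬busy ∨ gpu ∨ lock) forces busy = False.
  Clause (busy ∨ ¬hot ∨ valve) is falsified — contradiction.
Case net = False:
  (key ∨ net) forces key = True.
  Clause (¬key ∨ net) is falsified — contradiction.
Both cases fail, so the formula is unsatisfiable.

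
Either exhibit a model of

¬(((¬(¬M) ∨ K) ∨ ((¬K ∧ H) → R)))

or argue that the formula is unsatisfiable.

K = False; H = True; M = False; R = False

  ¬(((¬(¬M) ∨ K) ∨ ((¬K ∧ H) → R))) = True
    (¬(¬M) ∨ K) ∨ ((¬K ∧ H) → R) = False
      ¬(¬M) ∨ K = False
        ¬(¬M) = False
          ¬M = True
      (¬K ∧ H) → R = False
        ¬K ∧ H = True
          ¬K = True
The formula evaluates to True.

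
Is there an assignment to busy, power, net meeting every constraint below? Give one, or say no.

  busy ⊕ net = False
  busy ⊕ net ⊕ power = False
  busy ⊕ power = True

busy = True, power = False, net = True

busy ⊕ net = T ⊕ T = False ✓
busy ⊕ net ⊕ power = T ⊕ T ⊕ F = False ✓
busy ⊕ power = T ⊕ F = True ✓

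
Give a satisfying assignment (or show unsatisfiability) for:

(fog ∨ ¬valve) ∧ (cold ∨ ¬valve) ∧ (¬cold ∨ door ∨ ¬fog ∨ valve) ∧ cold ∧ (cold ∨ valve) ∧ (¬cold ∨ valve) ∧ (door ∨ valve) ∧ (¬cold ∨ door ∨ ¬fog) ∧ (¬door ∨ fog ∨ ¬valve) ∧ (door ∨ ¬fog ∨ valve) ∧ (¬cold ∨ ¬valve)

Unsatisfiable

Case cold = True:
  (¬cold ∨ valve) forces valve = True.
  Clause (¬cold ∨ ¬valve) is falsified — contradiction.
Case cold = False:
  Clause (cold) is falsified — contradiction.
Both cases fail, so the formula is unsatisfiable.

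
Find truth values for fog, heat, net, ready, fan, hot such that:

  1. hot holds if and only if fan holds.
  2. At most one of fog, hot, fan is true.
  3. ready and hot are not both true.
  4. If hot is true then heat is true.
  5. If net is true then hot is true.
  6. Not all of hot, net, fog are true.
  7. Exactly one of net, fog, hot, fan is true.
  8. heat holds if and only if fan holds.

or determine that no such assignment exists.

fog: True; heat: False; net: False; ready: True; fan: False; hot: False

  (1) hot=F, fan=F — same ✓
  (2) {fog, hot, fan}: 1 true — at most one ✓
  (3) ready=T, hot=F — not both ✓
  (4) hot=F ⇒ heat: vacuous ✓
  (5) net=F ⇒ hot: vacuous ✓
  (6) {hot, net, fog}: 1/3 true — not all ✓
  (7) {net, fog, hot, fan}: 1 true — exactly one ✓
  (8) heat=F, fan=F — same ✓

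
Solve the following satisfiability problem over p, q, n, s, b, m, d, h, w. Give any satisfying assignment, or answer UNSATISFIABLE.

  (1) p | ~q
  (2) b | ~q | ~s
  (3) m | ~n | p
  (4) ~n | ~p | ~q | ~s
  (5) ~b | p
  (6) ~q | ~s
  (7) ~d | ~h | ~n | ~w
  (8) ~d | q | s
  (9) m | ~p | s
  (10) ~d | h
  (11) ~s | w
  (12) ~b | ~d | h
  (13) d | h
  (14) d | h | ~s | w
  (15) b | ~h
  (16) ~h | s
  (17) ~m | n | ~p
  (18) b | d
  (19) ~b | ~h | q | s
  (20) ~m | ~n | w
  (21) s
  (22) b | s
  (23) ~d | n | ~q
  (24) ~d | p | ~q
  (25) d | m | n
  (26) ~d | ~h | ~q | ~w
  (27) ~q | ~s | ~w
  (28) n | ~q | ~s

Unit clause (s) forces s = True.
In (~q | ~s) only ~q is left, so q = False.
In (~s | w) only w is left, so w = True.
Try p = False:
  (~b | p) forces b = False.
  (b | ~h) forces h = False.
  (~d | h) forces d = False.
  clause (d | h) is falsified — backtrack.
So p = True.
Set n = False.
  then (~m | n | ~p) forces m = False.
  then (d | m | n) forces d = True.
  then (~d | h) forces h = True.
  then (b | ~h) forces b = True.
All clauses satisfied.

p = True; q = False; n = False; s = True; b = True; m = False; d = True; h = True; w = True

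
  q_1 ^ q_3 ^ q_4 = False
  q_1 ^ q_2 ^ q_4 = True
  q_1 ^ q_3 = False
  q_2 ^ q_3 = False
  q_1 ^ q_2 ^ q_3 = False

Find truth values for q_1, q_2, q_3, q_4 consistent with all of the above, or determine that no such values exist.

Adding constraints 1, 2, 4 mod 2: every variable appears an even number of times on the left, so the left side is 0.
But the right sides sum to 1 (mod 2). 0 ≠ 1 — the system is inconsistent.

No satisfying assignment exists.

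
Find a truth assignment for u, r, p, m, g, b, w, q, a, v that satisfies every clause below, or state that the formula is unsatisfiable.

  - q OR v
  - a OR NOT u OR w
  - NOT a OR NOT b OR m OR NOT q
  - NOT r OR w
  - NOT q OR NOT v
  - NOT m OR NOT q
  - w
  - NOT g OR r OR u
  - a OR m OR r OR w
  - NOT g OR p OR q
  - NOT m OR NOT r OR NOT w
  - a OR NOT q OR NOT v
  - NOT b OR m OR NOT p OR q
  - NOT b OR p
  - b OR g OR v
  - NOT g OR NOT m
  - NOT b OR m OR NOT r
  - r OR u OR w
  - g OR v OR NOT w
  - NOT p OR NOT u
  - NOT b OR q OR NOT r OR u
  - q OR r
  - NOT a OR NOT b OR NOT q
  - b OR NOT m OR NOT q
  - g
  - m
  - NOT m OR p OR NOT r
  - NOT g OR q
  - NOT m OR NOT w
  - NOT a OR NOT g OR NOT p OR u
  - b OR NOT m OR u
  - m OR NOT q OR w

No satisfying assignment exists.

Case g = True:
  (w) forces w = True.
  (NOT g OR NOT m) forces m = False.
  Clause (m) is falsified — contradiction.
Case g = False:
  Clause (g) is falsified — contradiction.
Both cases fail, so the formula is unsatisfiable.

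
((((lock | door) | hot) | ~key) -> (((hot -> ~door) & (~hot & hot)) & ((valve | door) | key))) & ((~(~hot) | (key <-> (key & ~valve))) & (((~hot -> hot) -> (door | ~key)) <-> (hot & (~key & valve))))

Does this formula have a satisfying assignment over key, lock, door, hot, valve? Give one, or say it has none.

Case hot = True: the conjunct (((lock | door) | hot) | ~key) -> (((hot -> ~door) & (~hot & hot)) & ((valve | door) | key)) becomes (True | ~key) -> (False & ((valve | door) | key)) = False.
Case hot = False: the conjunct ((~hot -> hot) -> (door | ~key)) <-> (hot & (~key & valve)) becomes (False -> (door | ~key)) <-> (False & (~key & valve)) = False.
Both cases fail — unsatisfiable.

Unsatisfiable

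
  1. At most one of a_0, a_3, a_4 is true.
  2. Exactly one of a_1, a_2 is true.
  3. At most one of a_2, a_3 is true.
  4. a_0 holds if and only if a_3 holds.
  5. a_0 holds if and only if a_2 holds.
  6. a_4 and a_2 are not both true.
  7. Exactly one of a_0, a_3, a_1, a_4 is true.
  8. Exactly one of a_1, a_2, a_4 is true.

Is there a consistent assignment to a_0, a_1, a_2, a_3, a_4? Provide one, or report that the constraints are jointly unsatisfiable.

a_0: False, a_1: True, a_2: False, a_3: False, a_4: False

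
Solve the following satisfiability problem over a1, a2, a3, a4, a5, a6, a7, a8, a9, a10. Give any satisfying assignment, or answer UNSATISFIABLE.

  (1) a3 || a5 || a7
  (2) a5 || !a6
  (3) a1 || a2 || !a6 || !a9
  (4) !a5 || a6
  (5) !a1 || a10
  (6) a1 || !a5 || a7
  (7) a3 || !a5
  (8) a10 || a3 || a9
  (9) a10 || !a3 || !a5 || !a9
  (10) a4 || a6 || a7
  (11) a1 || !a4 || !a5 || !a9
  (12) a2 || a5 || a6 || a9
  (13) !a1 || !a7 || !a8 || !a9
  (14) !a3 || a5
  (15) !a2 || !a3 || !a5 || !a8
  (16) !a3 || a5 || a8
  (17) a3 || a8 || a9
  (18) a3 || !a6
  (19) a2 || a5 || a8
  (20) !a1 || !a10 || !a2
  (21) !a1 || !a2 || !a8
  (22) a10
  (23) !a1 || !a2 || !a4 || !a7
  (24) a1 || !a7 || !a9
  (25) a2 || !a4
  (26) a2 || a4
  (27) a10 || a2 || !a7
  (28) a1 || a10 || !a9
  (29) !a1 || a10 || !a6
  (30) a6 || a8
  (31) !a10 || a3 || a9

a1 = False, a2 = True, a3 = True, a4 = False, a5 = True, a6 = True, a7 = True, a8 = False, a9 = False, a10 = True

Unit clause (a10) forces a10 = True.
Try a1 = True:
  (!a1 || !a10 || !a2) forces a2 = False.
  (a2 || !a4) forces a4 = False.
  clause (a2 || a4) is falsified — backtrack.
So a1 = False.
Set a2 = True.
Try a3 = False:
  (a3 || !a5) forces a5 = False.
  (a3 || a5 || a7) forces a7 = True.
  (a5 || !a6) forces a6 = False.
  (a1 || !a7 || !a9) forces a9 = False.
  clause (!a10 || a3 || a9) is falsified — backtrack.
So a3 = True.
  then (!a3 || a5) forces a5 = True.
  then (!a2 || !a3 || !a5 || !a8) forces a8 = False.
  then (a6 || a8) forces a6 = True.
  then (a1 || !a5 || a7) forces a7 = True.
  then (a1 || !a7 || !a9) forces a9 = False.
Set a4 = False.
All clauses satisfied.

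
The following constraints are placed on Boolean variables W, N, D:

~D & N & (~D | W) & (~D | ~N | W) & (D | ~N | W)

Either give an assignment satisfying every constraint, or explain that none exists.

Unit clause (~D) forces D = False.
Unit clause (N) forces N = True.
In (D | ~N | W) only W is left, so W = True.
Check each clause:
  (~D): ~D holds.
  (N): N holds.
  (~D | W): ~D holds.
  (~D | ~N | W): ~D holds.
  (D | ~N | W): W holds.
All clauses satisfied.

W: True, N: True, D: False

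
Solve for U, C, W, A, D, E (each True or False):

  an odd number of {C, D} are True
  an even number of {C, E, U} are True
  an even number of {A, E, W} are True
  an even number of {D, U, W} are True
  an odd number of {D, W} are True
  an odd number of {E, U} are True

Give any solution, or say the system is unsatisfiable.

U = True, C = True, W = True, A = True, D = False, E = False

{C, D}: 1 true → odd ✓
{C, E, U}: 2 true → even ✓
{A, E, W}: 2 true → even ✓
{D, U, W}: 2 true → even ✓
{D, W}: 1 true → odd ✓
{E, U}: 1 true → odd ✓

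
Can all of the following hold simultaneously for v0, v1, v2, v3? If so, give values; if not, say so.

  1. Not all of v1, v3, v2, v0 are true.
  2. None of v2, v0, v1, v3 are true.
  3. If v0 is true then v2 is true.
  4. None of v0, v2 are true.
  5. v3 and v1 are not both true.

v0 = False, v1 = False, v2 = False, v3 = False

  (1) {v1, v3, v2, v0}: 0/4 true — not all ✓
  (2) {v2, v0, v1, v3}: 0 true — none ✓
  (3) v0=F ⇒ v2: vacuous ✓
  (4) {v0, v2}: 0 true — none ✓
  (5) v3=F, v1=F — not both ✓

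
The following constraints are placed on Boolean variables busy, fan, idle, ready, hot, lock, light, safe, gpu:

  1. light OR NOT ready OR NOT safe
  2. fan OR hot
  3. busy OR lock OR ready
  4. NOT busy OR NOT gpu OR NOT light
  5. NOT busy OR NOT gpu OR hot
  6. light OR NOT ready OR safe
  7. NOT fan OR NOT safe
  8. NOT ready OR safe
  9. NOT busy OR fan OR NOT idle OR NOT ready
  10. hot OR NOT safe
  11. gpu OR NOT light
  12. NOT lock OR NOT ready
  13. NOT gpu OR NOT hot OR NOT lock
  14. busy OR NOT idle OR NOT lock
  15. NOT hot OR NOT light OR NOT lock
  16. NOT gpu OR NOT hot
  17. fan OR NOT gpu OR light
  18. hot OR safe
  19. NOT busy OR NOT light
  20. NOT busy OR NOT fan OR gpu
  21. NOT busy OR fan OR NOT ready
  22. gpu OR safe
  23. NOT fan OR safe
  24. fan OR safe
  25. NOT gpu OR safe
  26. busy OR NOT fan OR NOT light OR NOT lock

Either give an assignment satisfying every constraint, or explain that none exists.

busy = True; fan = False; idle = False; ready = False; hot = True; lock = False; light = False; safe = True; gpu = False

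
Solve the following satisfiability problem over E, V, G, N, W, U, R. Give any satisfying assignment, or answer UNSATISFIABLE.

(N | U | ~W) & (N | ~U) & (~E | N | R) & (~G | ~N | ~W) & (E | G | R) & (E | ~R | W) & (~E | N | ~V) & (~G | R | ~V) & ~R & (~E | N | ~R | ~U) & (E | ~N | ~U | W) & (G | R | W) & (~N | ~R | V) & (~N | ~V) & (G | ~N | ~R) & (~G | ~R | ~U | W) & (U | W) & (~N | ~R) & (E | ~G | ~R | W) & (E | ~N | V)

E = True; V = False; G = False; N = True; W = True; U = True; R = False

Unit clause (~R) forces R = False.
Set E = True.
  then (~E | N | R) forces N = True.
  then (~N | ~V) forces V = False.
Set G = False.
  then (G | R | W) forces W = True.
Set U = True.
All clauses satisfied.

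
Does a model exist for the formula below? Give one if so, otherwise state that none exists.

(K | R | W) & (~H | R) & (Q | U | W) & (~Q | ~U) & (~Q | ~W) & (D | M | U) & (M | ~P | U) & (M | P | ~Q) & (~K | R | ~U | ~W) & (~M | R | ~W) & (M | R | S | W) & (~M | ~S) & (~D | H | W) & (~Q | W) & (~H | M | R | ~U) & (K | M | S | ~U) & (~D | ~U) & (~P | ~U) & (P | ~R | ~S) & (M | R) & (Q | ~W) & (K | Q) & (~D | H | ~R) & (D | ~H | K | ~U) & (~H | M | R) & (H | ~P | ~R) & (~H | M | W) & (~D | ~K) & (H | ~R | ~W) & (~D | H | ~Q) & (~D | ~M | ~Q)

Set M = True.
  then (~M | ~S) forces S = False.
Try W = True:
  (~Q | ~W) forces Q = False.
  clause (Q | ~W) is falsified — backtrack.
So W = False.
  then (~Q | W) forces Q = False.
  then (K | Q) forces K = True.
  then (~D | ~K) forces D = False.
  then (Q | U | W) forces U = True.
  then (~P | ~U) forces P = False.
Set H = False.
Set R = True.
All clauses satisfied.

M = True, W = False, P = False, Q = False, H = False, R = True, K = True, U = True, S = False, D = False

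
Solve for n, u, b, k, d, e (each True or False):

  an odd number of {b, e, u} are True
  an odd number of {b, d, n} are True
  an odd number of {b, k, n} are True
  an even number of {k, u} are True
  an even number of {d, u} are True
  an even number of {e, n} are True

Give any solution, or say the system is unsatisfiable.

n=F, u=F, b=T, k=F, d=F, e=F

{b, e, u}: 1 true → odd ✓
{b, d, n}: 1 true → odd ✓
{b, k, n}: 1 true → odd ✓
{k, u}: 0 true → even ✓
{d, u}: 0 true → even ✓
{e, n}: 0 true → even ✓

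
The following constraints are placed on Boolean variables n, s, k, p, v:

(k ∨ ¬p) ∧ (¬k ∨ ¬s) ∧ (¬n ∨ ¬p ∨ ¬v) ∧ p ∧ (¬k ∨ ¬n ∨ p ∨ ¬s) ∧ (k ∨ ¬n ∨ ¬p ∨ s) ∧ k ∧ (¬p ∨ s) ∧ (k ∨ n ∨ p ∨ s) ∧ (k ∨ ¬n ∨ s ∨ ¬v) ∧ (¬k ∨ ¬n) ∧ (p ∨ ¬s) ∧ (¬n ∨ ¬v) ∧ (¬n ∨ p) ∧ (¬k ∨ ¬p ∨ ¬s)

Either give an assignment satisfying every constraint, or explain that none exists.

No satisfying assignment exists.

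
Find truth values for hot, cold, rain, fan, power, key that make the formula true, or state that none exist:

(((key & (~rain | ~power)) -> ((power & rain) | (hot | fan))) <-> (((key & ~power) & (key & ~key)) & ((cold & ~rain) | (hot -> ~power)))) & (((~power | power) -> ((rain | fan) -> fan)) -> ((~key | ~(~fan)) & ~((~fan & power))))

hot = False, cold = True, rain = True, fan = False, power = False, key = True

  ((key & (~rain | ~power)) -> ((power & rain) | (hot | fan))) <-> (((key & ~power) & (key & ~key)) & ((cold & ~rain) | (hot -> ~power))) = True
    (key & (~rain | ~power)) -> ((power & rain) | (hot | fan)) = False
      key & (~rain | ~power) = True
        ~rain | ~power = True
          ~rain = False
          ~power = True
      (power & rain) | (hot | fan) = False
        power & rain = False
        hot | fan = False
    ((key & ~power) & (key & ~key)) & ((cold & ~rain) | (hot -> ~power)) = False
      (key & ~power) & (key & ~key) = False
        key & ~power = True
          ~power = True
        key & ~key = False
          ~key = False
      (cold & ~rain) | (hot -> ~power) = True
        cold & ~rain = False
          ~rain = False
        hot -> ~power = True
          ~power = True
  ((~power | power) -> ((rain | fan) -> fan)) -> ((~key | ~(~fan)) & ~((~fan & power))) = True
    (~power | power) -> ((rain | fan) -> fan) = False
      ~power | power = True
        ~power = True
      (rain | fan) -> fan = False
        rain | fan = True
    (~key | ~(~fan)) & ~((~fan & power)) = False
      ~key | ~(~fan) = False
        ~key = False
        ~(~fan) = False
          ~fan = True
      ~((~fan & power)) = True
        ~fan & power = False
          ~fan = True
Both conjuncts True, so the formula holds.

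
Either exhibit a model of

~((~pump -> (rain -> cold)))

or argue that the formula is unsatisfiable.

pump = False, rain = True, cold = False

  ~((~pump -> (rain -> cold))) = True
    ~pump -> (rain -> cold) = False
      ~pump = True
      rain -> cold = False
The formula evaluates to True.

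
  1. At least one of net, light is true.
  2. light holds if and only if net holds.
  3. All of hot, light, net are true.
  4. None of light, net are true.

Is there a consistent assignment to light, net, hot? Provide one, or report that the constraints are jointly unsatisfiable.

UNSATISFIABLE

Case light = True:
  Constraint (4) is violated (light=T) — contradiction.
Case light = False:
  Constraint (3) is violated (light=F) — contradiction.
Both cases fail — unsatisfiable.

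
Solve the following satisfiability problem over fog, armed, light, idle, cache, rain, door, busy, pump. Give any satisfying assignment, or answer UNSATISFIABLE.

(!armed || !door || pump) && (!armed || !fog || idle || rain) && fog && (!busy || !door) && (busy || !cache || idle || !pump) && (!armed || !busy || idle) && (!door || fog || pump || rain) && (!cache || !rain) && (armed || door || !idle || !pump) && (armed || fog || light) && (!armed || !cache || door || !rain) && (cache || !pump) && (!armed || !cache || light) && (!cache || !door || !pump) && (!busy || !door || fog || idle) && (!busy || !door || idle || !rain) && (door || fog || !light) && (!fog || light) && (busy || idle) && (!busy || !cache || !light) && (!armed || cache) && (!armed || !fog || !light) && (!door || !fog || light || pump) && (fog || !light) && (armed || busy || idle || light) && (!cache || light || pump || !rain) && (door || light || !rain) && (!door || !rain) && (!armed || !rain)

fog: True, armed: False, light: True, idle: True, cache: False, rain: False, door: False, busy: True, pump: False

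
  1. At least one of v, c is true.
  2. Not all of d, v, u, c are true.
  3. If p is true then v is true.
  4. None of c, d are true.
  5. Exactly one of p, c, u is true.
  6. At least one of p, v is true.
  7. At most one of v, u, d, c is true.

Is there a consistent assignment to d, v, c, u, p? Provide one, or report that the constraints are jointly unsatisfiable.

d: False, v: True, c: False, u: False, p: True

  (1) {v, c}: 1 true — at least one ✓
  (2) {d, v, u, c}: 1/4 true — not all ✓
  (3) p=T ⇒ v: T ✓
  (4) {c, d}: 0 true — none ✓
  (5) {p, c, u}: 1 true — exactly one ✓
  (6) {p, v}: 2 true — at least one ✓
  (7) {v, u, d, c}: 1 true — at most one ✓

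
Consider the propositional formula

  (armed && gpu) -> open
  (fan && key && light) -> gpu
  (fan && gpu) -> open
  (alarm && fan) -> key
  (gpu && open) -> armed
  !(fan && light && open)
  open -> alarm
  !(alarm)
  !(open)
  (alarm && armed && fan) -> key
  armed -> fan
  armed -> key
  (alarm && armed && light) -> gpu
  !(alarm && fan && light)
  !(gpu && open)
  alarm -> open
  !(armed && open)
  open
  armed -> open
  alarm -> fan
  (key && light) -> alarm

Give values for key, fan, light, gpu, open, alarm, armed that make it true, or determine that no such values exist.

Case open = True:
  Clause (!open) is falsified — contradiction.
Case open = False:
  Clause (open) is falsified — contradiction.
Both cases fail, so the formula is unsatisfiable.

The formula is unsatisfiable.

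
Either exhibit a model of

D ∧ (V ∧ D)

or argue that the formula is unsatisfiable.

V: True, D: True

  V ∧ D = True
Both conjuncts True, so the formula holds.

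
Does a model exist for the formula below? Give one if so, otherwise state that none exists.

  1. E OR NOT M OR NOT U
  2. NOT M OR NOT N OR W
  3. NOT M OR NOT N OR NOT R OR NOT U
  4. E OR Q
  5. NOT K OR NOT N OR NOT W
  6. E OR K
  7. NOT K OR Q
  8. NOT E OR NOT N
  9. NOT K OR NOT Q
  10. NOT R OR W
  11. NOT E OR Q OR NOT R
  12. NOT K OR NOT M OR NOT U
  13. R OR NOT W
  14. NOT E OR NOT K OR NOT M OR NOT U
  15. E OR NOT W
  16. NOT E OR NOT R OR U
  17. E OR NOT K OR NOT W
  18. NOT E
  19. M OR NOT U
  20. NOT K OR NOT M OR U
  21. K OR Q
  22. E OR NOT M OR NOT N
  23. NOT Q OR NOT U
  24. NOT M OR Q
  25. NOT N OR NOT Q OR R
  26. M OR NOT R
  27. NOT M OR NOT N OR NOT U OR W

Case E = True:
  Clause (NOT E) is falsified — contradiction.
Case E = False:
  (E OR Q) forces Q = True.
  (E OR K) forces K = True.
  Clause (NOT K OR NOT Q) is falsified — contradiction.
Both cases fail, so the formula is unsatisfiable.

Unsatisfiable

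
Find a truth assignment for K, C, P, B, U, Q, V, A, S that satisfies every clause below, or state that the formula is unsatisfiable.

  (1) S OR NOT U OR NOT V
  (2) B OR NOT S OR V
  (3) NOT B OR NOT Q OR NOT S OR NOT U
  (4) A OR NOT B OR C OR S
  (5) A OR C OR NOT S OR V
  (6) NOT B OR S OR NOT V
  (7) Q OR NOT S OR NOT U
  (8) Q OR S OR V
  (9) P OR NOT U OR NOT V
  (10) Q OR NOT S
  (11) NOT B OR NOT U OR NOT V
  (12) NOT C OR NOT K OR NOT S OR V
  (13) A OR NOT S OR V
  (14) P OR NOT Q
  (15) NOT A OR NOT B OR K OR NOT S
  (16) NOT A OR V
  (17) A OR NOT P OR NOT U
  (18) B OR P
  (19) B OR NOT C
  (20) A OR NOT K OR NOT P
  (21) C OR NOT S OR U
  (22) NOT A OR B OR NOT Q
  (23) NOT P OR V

Set K = False.
Set C = False.
Set P = True.
  then (NOT P OR V) forces V = True.
Try B = True:
  (NOT B OR S OR NOT V) forces S = True.
  (Q OR NOT S) forces Q = True.
  (NOT B OR NOT Q OR NOT S OR NOT U) forces U = False.
  clause (C OR NOT S OR U) is falsified — backtrack.
So B = False.
Try U = True:
  (S OR NOT U OR NOT V) forces S = True.
  (Q OR NOT S OR NOT U) forces Q = True.
  (A OR NOT P OR NOT U) forces A = True.
  clause (NOT A OR B OR NOT Q) is falsified — backtrack.
So U = False.
  then (C OR NOT S OR U) forces S = False.
Set Q = True.
  then (NOT A OR B OR NOT Q) forces A = False.
All clauses satisfied.

K = False, C = False, P = True, B = False, U = False, Q = True, V = True, A = False, S = False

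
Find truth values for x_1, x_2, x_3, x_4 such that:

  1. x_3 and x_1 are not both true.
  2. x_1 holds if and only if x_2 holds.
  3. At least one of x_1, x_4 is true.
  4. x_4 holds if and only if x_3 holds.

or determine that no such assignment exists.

x_1 = False, x_2 = False, x_3 = True, x_4 = True

  (1) x_3=T, x_1=F — not both ✓
  (2) x_1=F, x_2=F — same ✓
  (3) {x_1, x_4}: 1 true — at least one ✓
  (4) x_4=T, x_3=T — same ✓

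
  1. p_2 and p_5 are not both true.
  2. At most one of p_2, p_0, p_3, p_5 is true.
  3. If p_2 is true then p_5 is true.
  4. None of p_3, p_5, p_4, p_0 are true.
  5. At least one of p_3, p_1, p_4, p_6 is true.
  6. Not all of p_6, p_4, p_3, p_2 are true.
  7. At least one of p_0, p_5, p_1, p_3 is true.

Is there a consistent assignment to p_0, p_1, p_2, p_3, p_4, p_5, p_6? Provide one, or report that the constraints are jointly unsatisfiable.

p_0: False, p_1: True, p_2: False, p_3: False, p_4: False, p_5: False, p_6: False

  (1) p_2=F, p_5=F — not both ✓
  (2) {p_2, p_0, p_3, p_5}: 0 true — at most one ✓
  (3) p_2=F ⇒ p_5: vacuous ✓
  (4) {p_3, p_5, p_4, p_0}: 0 true — none ✓
  (5) {p_3, p_1, p_4, p_6}: 1 true — at least one ✓
  (6) {p_6, p_4, p_3, p_2}: 0/4 true — not all ✓
  (7) {p_0, p_5, p_1, p_3}: 1 true — at least one ✓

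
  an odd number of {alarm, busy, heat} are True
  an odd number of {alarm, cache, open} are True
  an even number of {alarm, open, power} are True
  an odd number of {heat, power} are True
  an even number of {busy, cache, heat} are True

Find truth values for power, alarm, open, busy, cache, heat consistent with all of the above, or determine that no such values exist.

power: True; alarm: True; open: False; busy: False; cache: False; heat: False

{alarm, busy, heat}: 1 true → odd ✓
{alarm, cache, open}: 1 true → odd ✓
{alarm, open, power}: 2 true → even ✓
{heat, power}: 1 true → odd ✓
{busy, cache, heat}: 0 true → even ✓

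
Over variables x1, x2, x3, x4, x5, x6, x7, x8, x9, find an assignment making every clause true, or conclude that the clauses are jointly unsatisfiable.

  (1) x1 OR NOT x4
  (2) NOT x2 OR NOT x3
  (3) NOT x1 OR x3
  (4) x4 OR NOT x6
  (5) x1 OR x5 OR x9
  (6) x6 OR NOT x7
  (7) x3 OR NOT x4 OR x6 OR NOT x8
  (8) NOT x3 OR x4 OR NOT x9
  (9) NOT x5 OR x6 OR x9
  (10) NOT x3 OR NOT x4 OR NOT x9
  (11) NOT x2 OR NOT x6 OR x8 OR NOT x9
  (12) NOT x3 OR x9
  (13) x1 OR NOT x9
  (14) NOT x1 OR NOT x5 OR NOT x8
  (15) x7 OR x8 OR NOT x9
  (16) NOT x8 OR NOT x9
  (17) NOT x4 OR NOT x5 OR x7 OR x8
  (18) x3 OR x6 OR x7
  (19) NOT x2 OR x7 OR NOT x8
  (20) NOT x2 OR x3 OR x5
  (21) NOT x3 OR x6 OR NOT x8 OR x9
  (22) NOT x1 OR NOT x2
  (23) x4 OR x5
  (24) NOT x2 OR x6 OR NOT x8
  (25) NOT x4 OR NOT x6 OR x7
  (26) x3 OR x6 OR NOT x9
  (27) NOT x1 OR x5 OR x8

Case x3 = True:
  (NOT x2 OR NOT x3) forces x2 = False.
  (NOT x3 OR x9) forces x9 = True.
  (NOT x3 OR x4 OR NOT x9) forces x4 = True.
  Clause (NOT x3 OR NOT x4 OR NOT x9) is falsified — contradiction.
Case x3 = False:
  (NOT x1 OR x3) forces x1 = False.
  (x1 OR NOT x4) forces x4 = False.
  (x4 OR NOT x6) forces x6 = False.
  (x6 OR NOT x7) forces x7 = False.
  Clause (x3 OR x6 OR x7) is falsified — contradiction.
Both cases fail, so the formula is unsatisfiable.

UNSATISFIABLE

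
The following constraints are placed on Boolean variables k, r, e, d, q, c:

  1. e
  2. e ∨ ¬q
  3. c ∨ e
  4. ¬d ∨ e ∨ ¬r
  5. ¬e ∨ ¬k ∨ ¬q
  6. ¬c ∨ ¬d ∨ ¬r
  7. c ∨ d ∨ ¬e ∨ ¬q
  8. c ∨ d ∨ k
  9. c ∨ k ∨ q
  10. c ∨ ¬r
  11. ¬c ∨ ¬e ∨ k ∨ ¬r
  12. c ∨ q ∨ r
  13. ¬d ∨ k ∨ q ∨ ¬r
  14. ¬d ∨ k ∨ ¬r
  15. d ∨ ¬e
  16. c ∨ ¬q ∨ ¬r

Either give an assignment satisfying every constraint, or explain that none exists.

k: False, r: False, e: True, d: True, q: True, c: False

Unit clause (e) forces e = True.
In (d ∨ ¬e) only d is left, so d = True.
Set k = False.
  then (¬d ∨ k ∨ ¬r) forces r = False.
Set q = True.
Set c = False.
All clauses satisfied.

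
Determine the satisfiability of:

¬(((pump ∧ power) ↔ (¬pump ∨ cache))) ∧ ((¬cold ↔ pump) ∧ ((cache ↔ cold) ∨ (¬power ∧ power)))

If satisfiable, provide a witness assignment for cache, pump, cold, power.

cache = False, pump = True, cold = False, power = True

  ¬(((pump ∧ power) ↔ (¬pump ∨ cache))) = True
    (pump ∧ power) ↔ (¬pump ∨ cache) = False
      pump ∧ power = True
      ¬pump ∨ cache = False
        ¬pump = False
  (¬cold ↔ pump) ∧ ((cache ↔ cold) ∨ (¬power ∧ power)) = True
    ¬cold ↔ pump = True
      ¬cold = True
    (cache ↔ cold) ∨ (¬power ∧ power) = True
      cache ↔ cold = True
      ¬power ∧ power = False
        ¬power = False
Both conjuncts True, so the formula holds.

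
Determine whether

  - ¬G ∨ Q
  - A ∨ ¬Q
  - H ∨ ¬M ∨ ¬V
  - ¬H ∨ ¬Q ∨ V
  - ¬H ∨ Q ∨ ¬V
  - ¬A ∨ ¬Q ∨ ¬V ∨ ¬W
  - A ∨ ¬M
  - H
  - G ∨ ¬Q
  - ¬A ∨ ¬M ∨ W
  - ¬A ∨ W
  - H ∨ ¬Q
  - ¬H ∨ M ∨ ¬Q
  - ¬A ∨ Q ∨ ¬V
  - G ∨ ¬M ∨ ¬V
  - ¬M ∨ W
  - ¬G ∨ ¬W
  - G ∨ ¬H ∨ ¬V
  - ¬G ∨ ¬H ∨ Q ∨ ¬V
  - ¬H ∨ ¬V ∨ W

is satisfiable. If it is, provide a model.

W: False, V: False, Q: False, M: False, A: False, H: True, G: False

Unit clause (H) forces H = True.
Set W = False.
  then (¬A ∨ W) forces A = False.
  then (¬M ∨ W) forces M = False.
  then (¬H ∨ ¬V ∨ W) forces V = False.
  then (A ∨ ¬Q) forces Q = False.
  then (¬G ∨ Q) forces G = False.
All clauses satisfied.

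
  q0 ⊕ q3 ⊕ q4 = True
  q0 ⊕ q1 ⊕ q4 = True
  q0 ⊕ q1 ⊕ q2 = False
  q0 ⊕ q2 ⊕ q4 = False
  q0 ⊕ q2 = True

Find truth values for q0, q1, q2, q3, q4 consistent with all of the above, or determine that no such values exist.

q0 = True; q1 = True; q2 = False; q3 = True; q4 = True

q0 ⊕ q3 ⊕ q4 = T ⊕ T ⊕ T = True ✓
q0 ⊕ q1 ⊕ q4 = T ⊕ T ⊕ T = True ✓
q0 ⊕ q1 ⊕ q2 = T ⊕ T ⊕ F = False ✓
q0 ⊕ q2 ⊕ q4 = T ⊕ F ⊕ T = False ✓
q0 ⊕ q2 = T ⊕ F = True ✓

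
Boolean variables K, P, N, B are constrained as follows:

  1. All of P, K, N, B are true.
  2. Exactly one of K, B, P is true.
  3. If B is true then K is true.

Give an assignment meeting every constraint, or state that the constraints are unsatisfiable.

Case K = True:
  (1) forces P = True.
  Constraint (2) is violated (K=T, P=T) — contradiction.
Case K = False:
  Constraint (1) is violated (K=F) — contradiction.
Both cases fail — unsatisfiable.

Unsatisfiable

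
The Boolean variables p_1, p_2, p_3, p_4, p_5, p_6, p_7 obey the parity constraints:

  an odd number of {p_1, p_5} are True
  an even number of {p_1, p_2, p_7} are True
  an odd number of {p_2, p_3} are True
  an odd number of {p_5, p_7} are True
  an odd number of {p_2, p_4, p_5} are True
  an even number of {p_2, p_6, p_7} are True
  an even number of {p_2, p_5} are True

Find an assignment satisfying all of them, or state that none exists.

p_1=T, p_2=F, p_3=T, p_4=T, p_5=F, p_6=T, p_7=T

{p_1, p_5}: 1 true → odd ✓
{p_1, p_2, p_7}: 2 true → even ✓
{p_2, p_3}: 1 true → odd ✓
{p_5, p_7}: 1 true → odd ✓
{p_2, p_4, p_5}: 1 true → odd ✓
{p_2, p_6, p_7}: 2 true → even ✓
{p_2, p_5}: 0 true → even ✓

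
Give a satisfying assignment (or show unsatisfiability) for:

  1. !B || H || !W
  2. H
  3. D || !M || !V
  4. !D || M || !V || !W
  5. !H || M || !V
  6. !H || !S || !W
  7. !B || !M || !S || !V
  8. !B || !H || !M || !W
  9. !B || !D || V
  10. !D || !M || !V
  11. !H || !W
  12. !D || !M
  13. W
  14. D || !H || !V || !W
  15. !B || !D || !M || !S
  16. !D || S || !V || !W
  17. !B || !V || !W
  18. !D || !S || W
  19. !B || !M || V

UNSATISFIABLE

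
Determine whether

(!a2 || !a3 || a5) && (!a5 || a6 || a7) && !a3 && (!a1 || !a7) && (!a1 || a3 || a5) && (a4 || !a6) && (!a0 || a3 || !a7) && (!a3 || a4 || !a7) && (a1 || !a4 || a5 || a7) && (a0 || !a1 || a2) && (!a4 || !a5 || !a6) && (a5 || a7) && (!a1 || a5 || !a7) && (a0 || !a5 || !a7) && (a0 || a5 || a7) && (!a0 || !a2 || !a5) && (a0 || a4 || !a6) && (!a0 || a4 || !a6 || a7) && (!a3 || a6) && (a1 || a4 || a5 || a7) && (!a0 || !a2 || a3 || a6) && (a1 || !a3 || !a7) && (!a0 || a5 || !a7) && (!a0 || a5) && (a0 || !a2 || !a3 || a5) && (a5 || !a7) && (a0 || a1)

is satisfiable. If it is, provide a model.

Case a7 = True:
  (!a3) forces a3 = False.
  (!a1 || !a7) forces a1 = False.
  (!a0 || a3 || !a7) forces a0 = False.
  Clause (a0 || a1) is falsified — contradiction.
Case a7 = False:
  (!a3) forces a3 = False.
  (a5 || a7) forces a5 = True.
  (!a5 || a6 || a7) forces a6 = True.
  (a4 || !a6) forces a4 = True.
  Clause (!a4 || !a5 || !a6) is falsified — contradiction.
Both cases fail, so the formula is unsatisfiable.

Unsatisfiable — no assignment works.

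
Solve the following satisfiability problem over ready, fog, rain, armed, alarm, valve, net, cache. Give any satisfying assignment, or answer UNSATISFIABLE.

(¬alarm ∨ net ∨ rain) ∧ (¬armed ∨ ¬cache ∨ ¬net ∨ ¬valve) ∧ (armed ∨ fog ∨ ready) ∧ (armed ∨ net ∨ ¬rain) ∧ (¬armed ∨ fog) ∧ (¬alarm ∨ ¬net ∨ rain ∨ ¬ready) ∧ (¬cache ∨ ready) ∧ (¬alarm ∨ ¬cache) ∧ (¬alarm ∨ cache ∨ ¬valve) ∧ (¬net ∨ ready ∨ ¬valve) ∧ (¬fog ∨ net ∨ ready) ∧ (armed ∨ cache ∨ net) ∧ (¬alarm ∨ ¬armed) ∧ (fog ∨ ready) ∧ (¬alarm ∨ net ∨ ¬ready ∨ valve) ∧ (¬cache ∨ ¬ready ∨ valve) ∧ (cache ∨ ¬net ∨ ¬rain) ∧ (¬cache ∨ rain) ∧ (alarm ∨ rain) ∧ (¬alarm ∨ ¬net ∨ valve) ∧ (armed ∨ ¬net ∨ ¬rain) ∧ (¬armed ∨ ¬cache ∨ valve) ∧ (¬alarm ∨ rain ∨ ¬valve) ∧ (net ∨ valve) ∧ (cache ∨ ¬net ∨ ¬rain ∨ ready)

ready=T, fog=T, rain=T, armed=T, alarm=F, valve=T, net=F, cache=T

Set ready = True.
Set fog = True.
Set rain = True.
Set armed = True.
  then (¬alarm ∨ ¬armed) forces alarm = False.
Try valve = False:
  (¬cache ∨ ¬ready ∨ valve) forces cache = False.
  (cache ∨ ¬net ∨ ¬rain) forces net = False.
  clause (net ∨ valve) is falsified — backtrack.
So valve = True.
Try net = True:
  (¬armed ∨ ¬cache ∨ ¬net ∨ ¬valve) forces cache = False.
  clause (cache ∨ ¬net ∨ ¬rain) is falsified — backtrack.
So net = False.
Set cache = True.
All clauses satisfied.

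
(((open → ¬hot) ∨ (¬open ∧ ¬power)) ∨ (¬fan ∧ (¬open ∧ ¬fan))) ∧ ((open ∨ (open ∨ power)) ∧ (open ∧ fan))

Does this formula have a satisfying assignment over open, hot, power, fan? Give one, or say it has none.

open: True; hot: False; power: False; fan: True

  ((open → ¬hot) ∨ (¬open ∧ ¬power)) ∨ (¬fan ∧ (¬open ∧ ¬fan)) = True
    (open → ¬hot) ∨ (¬open ∧ ¬power) = True
      open → ¬hot = True
        ¬hot = True
      ¬open ∧ ¬power = False
        ¬open = False
        ¬power = True
    ¬fan ∧ (¬open ∧ ¬fan) = False
      ¬fan = False
      ¬open ∧ ¬fan = False
        ¬open = False
        ¬fan = False
  (open ∨ (open ∨ power)) ∧ (open ∧ fan) = True
    open ∨ (open ∨ power) = True
      open ∨ power = True
    open ∧ fan = True
Both conjuncts True, so the formula holds.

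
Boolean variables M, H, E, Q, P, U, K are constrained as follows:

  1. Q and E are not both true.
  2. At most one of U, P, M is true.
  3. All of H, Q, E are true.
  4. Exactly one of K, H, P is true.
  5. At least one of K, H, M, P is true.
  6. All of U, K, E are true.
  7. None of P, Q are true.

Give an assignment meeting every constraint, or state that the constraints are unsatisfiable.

Unsatisfiable — no assignment works.

Case Q = True:
  Constraint (7) is violated (Q=T) — contradiction.
Case Q = False:
  Constraint (3) is violated (Q=F) — contradiction.
Both cases fail — unsatisfiable.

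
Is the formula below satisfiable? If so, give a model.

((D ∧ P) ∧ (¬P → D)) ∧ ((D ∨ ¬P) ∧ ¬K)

D = True, K = False, P = True

  (D ∧ P) ∧ (¬P → D) = True
    D ∧ P = True
    ¬P → D = True
      ¬P = False
  (D ∨ ¬P) ∧ ¬K = True
    D ∨ ¬P = True
      ¬P = False
    ¬K = True
Both conjuncts True, so the formula holds.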